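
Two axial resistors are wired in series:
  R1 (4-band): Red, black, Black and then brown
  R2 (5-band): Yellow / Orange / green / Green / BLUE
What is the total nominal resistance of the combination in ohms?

43500020 Ω

R1: red, black → 20; black ×1 → 20 Ω.
R2: yellow, orange, green → 435; green ×10^5 → 43500000 Ω.
Series: 20 + 43500000 = 43500020 Ω.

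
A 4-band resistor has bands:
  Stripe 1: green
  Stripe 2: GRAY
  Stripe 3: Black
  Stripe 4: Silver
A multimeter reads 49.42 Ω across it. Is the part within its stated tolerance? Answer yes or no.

no

Green → 5 (first significant figure)
Grey → 8 (second significant figure)
Black → ×1 multiplier
Silver → ±10% tolerance
58 × 1 = 58 Ω
Allowed range: 52.2 Ω to 63.8 Ω.
49.42 Ω lies outside that range.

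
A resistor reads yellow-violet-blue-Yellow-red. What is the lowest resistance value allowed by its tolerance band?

Yellow → 4 (first significant figure)
Violet → 7 (second significant figure)
Blue → 6 (third significant figure)
Yellow → ×10^4 multiplier
Red → ±2% tolerance
476 × 10000 = 4760000 Ω
Lowest = 4760000 × (1 − 2/100) = 4664800 Ω.

4664800 Ω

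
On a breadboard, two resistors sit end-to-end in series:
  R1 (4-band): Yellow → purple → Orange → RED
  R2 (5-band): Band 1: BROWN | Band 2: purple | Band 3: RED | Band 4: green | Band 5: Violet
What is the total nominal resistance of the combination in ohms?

17247000 Ω

R1: yellow, violet → 47; orange ×10^3 → 47000 Ω.
R2: brown, violet, red → 172; green ×10^5 → 17200000 Ω.
Series: 47000 + 17200000 = 17247000 Ω.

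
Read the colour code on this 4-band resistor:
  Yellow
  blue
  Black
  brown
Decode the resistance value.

Yellow → 4 (first significant figure)
Blue → 6 (second significant figure)
Black → ×1 multiplier
46 × 1 = 46 Ω

46 Ω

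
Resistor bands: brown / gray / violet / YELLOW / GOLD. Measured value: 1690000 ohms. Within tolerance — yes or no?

Brown → 1 (first significant figure)
Grey → 8 (second significant figure)
Violet → 7 (third significant figure)
Yellow → ×10^4 multiplier
Gold → ±5% tolerance
187 × 10000 = 1870000 Ω
Allowed range: 1776500 Ω to 1963500 Ω.
1690000 ohms lies outside that range.

no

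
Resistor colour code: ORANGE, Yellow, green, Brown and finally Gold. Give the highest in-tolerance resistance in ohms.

Orange → 3 (first significant figure)
Yellow → 4 (second significant figure)
Green → 5 (third significant figure)
Brown → ×10 multiplier
Gold → ±5% tolerance
345 × 10 = 3450 Ω
Highest = 3450 × (1 + 5/100) = 3622.5 Ω.

3622.5 Ω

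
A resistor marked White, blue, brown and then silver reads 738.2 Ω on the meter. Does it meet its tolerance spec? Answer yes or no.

no

White → 9 (first significant figure)
Blue → 6 (second significant figure)
Brown → ×10 multiplier
Silver → ±10% tolerance
96 × 10 = 960 Ω
Allowed range: 864 Ω to 1056 Ω.
738.2 Ω lies outside that range.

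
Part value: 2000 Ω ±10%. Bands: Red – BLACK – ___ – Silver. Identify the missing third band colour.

2000 Ω = 20 × 10^2.
The third band is the multiplier, 10^2, which is red.

red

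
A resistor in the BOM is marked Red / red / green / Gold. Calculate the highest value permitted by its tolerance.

2310000 Ω

Red → 2 (first significant figure)
Red → 2 (second significant figure)
Green → ×10^5 multiplier
Gold → ±5% tolerance
22 × 100000 = 2200000 Ω
Highest = 2200000 × (1 + 5/100) = 2310000 Ω.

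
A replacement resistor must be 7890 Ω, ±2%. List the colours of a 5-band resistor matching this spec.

7890 Ω = 789 × 10^1.
7 → violet
8 → grey
9 → white
Multiplier 10^1 → brown.
±2% tolerance → red.

violet, grey, white, brown, red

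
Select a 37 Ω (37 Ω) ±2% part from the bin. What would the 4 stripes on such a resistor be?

37 Ω = 37 × 10^0.
3 → orange
7 → violet
Multiplier 10^0 → black.
±2% tolerance → red.

orange, violet, black, red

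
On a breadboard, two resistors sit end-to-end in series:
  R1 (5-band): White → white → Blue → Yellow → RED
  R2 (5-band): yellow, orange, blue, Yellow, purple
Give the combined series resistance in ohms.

14320000 Ω

R1: white, white, blue → 996; yellow ×10^4 → 9960000 Ω.
R2: yellow, orange, blue → 436; yellow ×10^4 → 4360000 Ω.
Series: 9960000 + 4360000 = 14320000 Ω.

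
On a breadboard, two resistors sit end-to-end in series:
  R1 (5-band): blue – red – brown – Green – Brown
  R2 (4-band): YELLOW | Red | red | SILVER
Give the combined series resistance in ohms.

R1: blue, red, brown → 621; green ×10^5 → 62100000 Ω.
R2: yellow, red → 42; red ×10^2 → 4200 Ω.
Series: 62100000 + 4200 = 62104200 Ω.

62104200 Ω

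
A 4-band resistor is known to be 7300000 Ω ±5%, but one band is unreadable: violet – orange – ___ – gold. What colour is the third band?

7300000 Ω = 73 × 10^5.
The third band is the multiplier, 10^5, which is green.

green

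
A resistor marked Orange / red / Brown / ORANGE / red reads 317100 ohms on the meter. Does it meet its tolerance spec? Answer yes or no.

yes

Orange → 3 (first significant figure)
Red → 2 (second significant figure)
Brown → 1 (third significant figure)
Orange → ×10^3 multiplier
Red → ±2% tolerance
321 × 1000 = 321000 Ω
Allowed range: 314580 Ω to 327420 Ω.
317100 ohms lies inside that range.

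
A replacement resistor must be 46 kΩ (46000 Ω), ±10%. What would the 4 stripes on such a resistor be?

46000 Ω = 46 × 10^3.
4 → yellow
6 → blue
Multiplier 10^3 → orange.
±10% tolerance → silver.

yellow, blue, orange, silver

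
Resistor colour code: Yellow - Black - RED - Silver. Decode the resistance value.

Yellow → 4 (first significant figure)
Black → 0 (second significant figure)
Red → ×10^2 multiplier
40 × 100 = 4000 Ω

4000 Ω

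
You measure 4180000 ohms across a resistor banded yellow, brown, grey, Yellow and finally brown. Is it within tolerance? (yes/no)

yes

Yellow → 4 (first significant figure)
Brown → 1 (second significant figure)
Grey → 8 (third significant figure)
Yellow → ×10^4 multiplier
Brown → ±1% tolerance
418 × 10000 = 4180000 Ω
Allowed range: 4138200 Ω to 4221800 Ω.
4180000 ohms lies inside that range.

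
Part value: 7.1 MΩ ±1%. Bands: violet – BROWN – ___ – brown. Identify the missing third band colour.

7100000 Ω = 71 × 10^5.
The third band is the multiplier, 10^5, which is green.

green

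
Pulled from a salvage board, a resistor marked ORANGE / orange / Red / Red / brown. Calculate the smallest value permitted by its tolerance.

32868 Ω

Orange → 3 (first significant figure)
Orange → 3 (second significant figure)
Red → 2 (third significant figure)
Red → ×10^2 multiplier
Brown → ±1% tolerance
332 × 100 = 33200 Ω
Smallest = 33200 × (1 − 1/100) = 32868 Ω.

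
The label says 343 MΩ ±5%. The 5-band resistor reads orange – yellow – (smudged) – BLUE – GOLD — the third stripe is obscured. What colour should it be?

343000000 Ω = 343 × 10^6.
The third band gives digit 3 of the significand, and 3 is orange.

orange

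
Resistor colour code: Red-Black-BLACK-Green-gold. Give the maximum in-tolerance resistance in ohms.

Red → 2 (first significant figure)
Black → 0 (second significant figure)
Black → 0 (third significant figure)
Green → ×10^5 multiplier
Gold → ±5% tolerance
200 × 100000 = 20000000 Ω
Maximum = 20000000 × (1 + 5/100) = 21000000 Ω.

21000000 Ω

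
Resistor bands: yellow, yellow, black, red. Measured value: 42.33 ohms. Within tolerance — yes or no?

no

Yellow → 4 (first significant figure)
Yellow → 4 (second significant figure)
Black → ×1 multiplier
Red → ±2% tolerance
44 × 1 = 44 Ω
Allowed range: 43.12 Ω to 44.88 Ω.
42.33 ohms lies outside that range.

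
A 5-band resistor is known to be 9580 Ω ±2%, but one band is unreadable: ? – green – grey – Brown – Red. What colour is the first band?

9580 Ω = 958 × 10^1.
The first band gives digit 9 of the significand, and 9 is white.

white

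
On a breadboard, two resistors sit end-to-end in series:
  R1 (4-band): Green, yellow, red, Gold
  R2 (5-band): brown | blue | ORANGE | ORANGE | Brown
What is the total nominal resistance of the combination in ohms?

168400 Ω

R1: green, yellow → 54; red ×10^2 → 5400 Ω.
R2: brown, blue, orange → 163; orange ×10^3 → 163000 Ω.
Series: 5400 + 163000 = 168400 Ω.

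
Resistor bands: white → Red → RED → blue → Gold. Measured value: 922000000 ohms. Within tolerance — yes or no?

yes

White → 9 (first significant figure)
Red → 2 (second significant figure)
Red → 2 (third significant figure)
Blue → ×10^6 multiplier
Gold → ±5% tolerance
922 × 1000000 = 922000000 Ω
Allowed range: 875900000 Ω to 968100000 Ω.
922000000 ohms lies inside that range.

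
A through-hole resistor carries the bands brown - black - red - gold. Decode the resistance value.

1000 Ω

Brown → 1 (first significant figure)
Black → 0 (second significant figure)
Red → ×10^2 multiplier
10 × 100 = 1000 Ω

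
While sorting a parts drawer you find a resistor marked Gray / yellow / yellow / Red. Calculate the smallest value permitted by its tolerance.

Grey → 8 (first significant figure)
Yellow → 4 (second significant figure)
Yellow → ×10^4 multiplier
Red → ±2% tolerance
84 × 10000 = 840000 Ω
Smallest = 840000 × (1 − 2/100) = 823200 Ω.

823200 Ω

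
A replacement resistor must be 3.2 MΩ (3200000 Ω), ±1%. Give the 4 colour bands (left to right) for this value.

orange, red, green, brown

3200000 Ω = 32 × 10^5.
3 → orange
2 → red
Multiplier 10^5 → green.
±1% tolerance → brown.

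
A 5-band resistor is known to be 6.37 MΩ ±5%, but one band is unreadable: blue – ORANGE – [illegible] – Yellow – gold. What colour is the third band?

6370000 Ω = 637 × 10^4.
The third band gives digit 7 of the significand, and 7 is violet.

violet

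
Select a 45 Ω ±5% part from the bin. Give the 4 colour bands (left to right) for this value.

yellow, green, black, gold

45 Ω = 45 × 10^0.
4 → yellow
5 → green
Multiplier 10^0 → black.
±5% tolerance → gold.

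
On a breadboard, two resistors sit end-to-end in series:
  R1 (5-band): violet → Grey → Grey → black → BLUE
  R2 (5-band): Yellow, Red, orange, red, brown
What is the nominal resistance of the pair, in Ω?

R1: violet, grey, grey → 788; black ×1 → 788 Ω.
R2: yellow, red, orange → 423; red ×10^2 → 42300 Ω.
Series: 788 + 42300 = 43088 Ω.

43088 Ω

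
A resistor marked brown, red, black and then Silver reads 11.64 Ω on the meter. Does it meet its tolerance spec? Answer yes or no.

Brown → 1 (first significant figure)
Red → 2 (second significant figure)
Black → ×1 multiplier
Silver → ±10% tolerance
12 × 1 = 12 Ω
Allowed range: 10.8 Ω to 13.2 Ω.
11.64 Ω lies inside that range.

yes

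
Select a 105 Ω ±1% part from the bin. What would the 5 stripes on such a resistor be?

brown, black, green, black, brown

105 Ω = 105 × 10^0.
1 → brown
0 → black
5 → green
Multiplier 10^0 → black.
±1% tolerance → brown.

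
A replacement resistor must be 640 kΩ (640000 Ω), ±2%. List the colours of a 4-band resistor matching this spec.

blue, yellow, yellow, red

640000 Ω = 64 × 10^4.
6 → blue
4 → yellow
Multiplier 10^4 → yellow.
±2% tolerance → red.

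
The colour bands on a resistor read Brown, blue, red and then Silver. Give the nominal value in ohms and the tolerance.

1600 Ω ±10%

Brown → 1 (first significant figure)
Blue → 6 (second significant figure)
Red → ×10^2 multiplier
Silver → ±10% tolerance
16 × 100 = 1600 Ω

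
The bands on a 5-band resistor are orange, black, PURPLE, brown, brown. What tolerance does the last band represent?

The last band, brown, is the tolerance band.
Brown corresponds to ±1%.

±1%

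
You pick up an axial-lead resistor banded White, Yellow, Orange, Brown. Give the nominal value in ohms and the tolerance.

White → 9 (first significant figure)
Yellow → 4 (second significant figure)
Orange → ×10^3 multiplier
Brown → ±1% tolerance
94 × 1000 = 94000 Ω

94000 Ω ±1%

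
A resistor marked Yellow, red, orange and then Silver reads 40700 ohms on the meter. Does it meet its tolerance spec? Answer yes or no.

Yellow → 4 (first significant figure)
Red → 2 (second significant figure)
Orange → ×10^3 multiplier
Silver → ±10% tolerance
42 × 1000 = 42000 Ω
Allowed range: 37800 Ω to 46200 Ω.
40700 ohms lies inside that range.

yes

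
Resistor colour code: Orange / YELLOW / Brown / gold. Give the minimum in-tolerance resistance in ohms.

Orange → 3 (first significant figure)
Yellow → 4 (second significant figure)
Brown → ×10 multiplier
Gold → ±5% tolerance
34 × 10 = 340 Ω
Minimum = 340 × (1 − 5/100) = 323 Ω.

323 Ω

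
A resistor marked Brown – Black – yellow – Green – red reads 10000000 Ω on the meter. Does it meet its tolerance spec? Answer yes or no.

no

Brown → 1 (first significant figure)
Black → 0 (second significant figure)
Yellow → 4 (third significant figure)
Green → ×10^5 multiplier
Red → ±2% tolerance
104 × 100000 = 10400000 Ω
Allowed range: 10192000 Ω to 10608000 Ω.
10000000 Ω lies outside that range.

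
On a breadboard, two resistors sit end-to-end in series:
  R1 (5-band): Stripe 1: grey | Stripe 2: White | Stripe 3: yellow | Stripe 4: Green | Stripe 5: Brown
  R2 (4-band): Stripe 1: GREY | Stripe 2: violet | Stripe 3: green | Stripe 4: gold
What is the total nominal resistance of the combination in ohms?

98100000 Ω

R1: grey, white, yellow → 894; green ×10^5 → 89400000 Ω.
R2: grey, violet → 87; green ×10^5 → 8700000 Ω.
Series: 89400000 + 8700000 = 98100000 Ω.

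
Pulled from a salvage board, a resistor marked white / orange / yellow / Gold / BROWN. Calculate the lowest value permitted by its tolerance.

White → 9 (first significant figure)
Orange → 3 (second significant figure)
Yellow → 4 (third significant figure)
Gold → ×0.1 multiplier
Brown → ±1% tolerance
934 × 0.1 = 93.4 Ω
Lowest = 93.4 × (1 − 1/100) = 92.466 Ω.

92.466 Ω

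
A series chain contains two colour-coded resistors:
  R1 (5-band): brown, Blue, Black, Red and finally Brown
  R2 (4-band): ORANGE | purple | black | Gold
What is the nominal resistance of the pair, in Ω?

R1: brown, blue, black → 160; red ×10^2 → 16000 Ω.
R2: orange, violet → 37; black ×1 → 37 Ω.
Series: 16000 + 37 = 16037 Ω.

16037 Ω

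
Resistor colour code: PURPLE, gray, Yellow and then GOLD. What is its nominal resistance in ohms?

Violet → 7 (first significant figure)
Grey → 8 (second significant figure)
Yellow → ×10^4 multiplier
78 × 10000 = 780000 Ω

780000 Ω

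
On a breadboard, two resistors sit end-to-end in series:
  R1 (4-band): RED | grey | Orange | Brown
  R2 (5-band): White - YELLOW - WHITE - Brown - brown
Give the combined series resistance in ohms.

R1: red, grey → 28; orange ×10^3 → 28000 Ω.
R2: white, yellow, white → 949; brown ×10 → 9490 Ω.
Series: 28000 + 9490 = 37490 Ω.

37490 Ω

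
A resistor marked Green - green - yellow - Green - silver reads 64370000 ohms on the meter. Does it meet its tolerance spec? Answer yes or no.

Green → 5 (first significant figure)
Green → 5 (second significant figure)
Yellow → 4 (third significant figure)
Green → ×10^5 multiplier
Silver → ±10% tolerance
554 × 100000 = 55400000 Ω
Allowed range: 49860000 Ω to 60940000 Ω.
64370000 ohms lies outside that range.

no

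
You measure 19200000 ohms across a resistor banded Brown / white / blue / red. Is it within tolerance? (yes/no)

Brown → 1 (first significant figure)
White → 9 (second significant figure)
Blue → ×10^6 multiplier
Red → ±2% tolerance
19 × 1000000 = 19000000 Ω
Allowed range: 18620000 Ω to 19380000 Ω.
19200000 ohms lies inside that range.

yes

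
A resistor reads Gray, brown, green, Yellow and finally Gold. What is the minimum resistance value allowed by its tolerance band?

Grey → 8 (first significant figure)
Brown → 1 (second significant figure)
Green → 5 (third significant figure)
Yellow → ×10^4 multiplier
Gold → ±5% tolerance
815 × 10000 = 8150000 Ω
Minimum = 8150000 × (1 − 5/100) = 7742500 Ω.

7742500 Ω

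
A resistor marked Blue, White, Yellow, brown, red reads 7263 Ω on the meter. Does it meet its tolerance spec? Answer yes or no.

Blue → 6 (first significant figure)
White → 9 (second significant figure)
Yellow → 4 (third significant figure)
Brown → ×10 multiplier
Red → ±2% tolerance
694 × 10 = 6940 Ω
Allowed range: 6801.2 Ω to 7078.8 Ω.
7263 Ω lies outside that range.

no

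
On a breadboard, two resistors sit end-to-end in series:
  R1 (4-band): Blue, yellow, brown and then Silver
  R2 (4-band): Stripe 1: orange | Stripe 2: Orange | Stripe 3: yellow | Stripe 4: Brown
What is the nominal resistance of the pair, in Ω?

330640 Ω

R1: blue, yellow → 64; brown ×10 → 640 Ω.
R2: orange, orange → 33; yellow ×10^4 → 330000 Ω.
Series: 640 + 330000 = 330640 Ω.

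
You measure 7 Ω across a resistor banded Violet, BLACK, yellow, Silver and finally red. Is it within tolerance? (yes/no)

Violet → 7 (first significant figure)
Black → 0 (second significant figure)
Yellow → 4 (third significant figure)
Silver → ×0.01 multiplier
Red → ±2% tolerance
704 × 0.01 = 7.04 Ω
Allowed range: 6.8992 Ω to 7.1808 Ω.
7 Ω lies inside that range.

yes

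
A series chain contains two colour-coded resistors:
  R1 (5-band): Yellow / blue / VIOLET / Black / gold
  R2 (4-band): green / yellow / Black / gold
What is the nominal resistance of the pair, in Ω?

521 Ω

R1: yellow, blue, violet → 467; black ×1 → 467 Ω.
R2: green, yellow → 54; black ×1 → 54 Ω.
Series: 467 + 54 = 521 Ω.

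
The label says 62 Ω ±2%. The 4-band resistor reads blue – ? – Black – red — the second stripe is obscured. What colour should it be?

62 Ω = 62 × 10^0.
The second band gives digit 2 of the significand, and 2 is red.

red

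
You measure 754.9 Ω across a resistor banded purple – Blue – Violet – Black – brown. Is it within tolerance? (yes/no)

Violet → 7 (first significant figure)
Blue → 6 (second significant figure)
Violet → 7 (third significant figure)
Black → ×1 multiplier
Brown → ±1% tolerance
767 × 1 = 767 Ω
Allowed range: 759.33 Ω to 774.67 Ω.
754.9 Ω lies outside that range.

no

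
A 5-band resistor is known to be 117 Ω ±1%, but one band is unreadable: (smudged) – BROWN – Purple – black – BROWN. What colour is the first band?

117 Ω = 117 × 10^0.
The first band gives digit 1 of the significand, and 1 is brown.

brown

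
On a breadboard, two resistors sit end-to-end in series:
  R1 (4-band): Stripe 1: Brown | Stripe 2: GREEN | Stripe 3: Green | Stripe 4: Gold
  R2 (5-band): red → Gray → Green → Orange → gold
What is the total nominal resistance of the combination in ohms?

1785000 Ω

R1: brown, green → 15; green ×10^5 → 1500000 Ω.
R2: red, grey, green → 285; orange ×10^3 → 285000 Ω.
Series: 1500000 + 285000 = 1785000 Ω.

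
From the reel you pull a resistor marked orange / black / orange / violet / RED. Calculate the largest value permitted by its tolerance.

3090600000 Ω

Orange → 3 (first significant figure)
Black → 0 (second significant figure)
Orange → 3 (third significant figure)
Violet → ×10^7 multiplier
Red → ±2% tolerance
303 × 10000000 = 3030000000 Ω
Largest = 3030000000 × (1 + 2/100) = 3090600000 Ω.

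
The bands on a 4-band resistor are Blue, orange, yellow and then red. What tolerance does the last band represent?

The last band, red, is the tolerance band.
Red corresponds to ±2%.

±2%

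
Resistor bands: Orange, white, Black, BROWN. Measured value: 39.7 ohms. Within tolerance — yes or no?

Orange → 3 (first significant figure)
White → 9 (second significant figure)
Black → ×1 multiplier
Brown → ±1% tolerance
39 × 1 = 39 Ω
Allowed range: 38.61 Ω to 39.39 Ω.
39.7 ohms lies outside that range.

no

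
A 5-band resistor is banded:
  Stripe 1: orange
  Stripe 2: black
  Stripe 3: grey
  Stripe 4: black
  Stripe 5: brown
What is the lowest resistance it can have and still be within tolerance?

Orange → 3 (first significant figure)
Black → 0 (second significant figure)
Grey → 8 (third significant figure)
Black → ×1 multiplier
Brown → ±1% tolerance
308 × 1 = 308 Ω
Lowest = 308 × (1 − 1/100) = 304.92 Ω.

304.92 Ω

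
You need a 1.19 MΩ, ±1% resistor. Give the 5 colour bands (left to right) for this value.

1190000 Ω = 119 × 10^4.
1 → brown
1 → brown
9 → white
Multiplier 10^4 → yellow.
±1% tolerance → brown.

brown, brown, white, yellow, brown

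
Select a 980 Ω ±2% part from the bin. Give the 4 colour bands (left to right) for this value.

980 Ω = 98 × 10^1.
9 → white
8 → grey
Multiplier 10^1 → brown.
±2% tolerance → red.

white, grey, brown, red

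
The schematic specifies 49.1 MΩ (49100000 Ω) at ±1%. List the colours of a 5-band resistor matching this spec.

49100000 Ω = 491 × 10^5.
4 → yellow
9 → white
1 → brown
Multiplier 10^5 → green.
±1% tolerance → brown.

yellow, white, brown, green, brown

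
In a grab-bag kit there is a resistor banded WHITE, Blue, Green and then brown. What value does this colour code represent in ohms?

White → 9 (first significant figure)
Blue → 6 (second significant figure)
Green → ×10^5 multiplier
96 × 100000 = 9600000 Ω

9600000 Ω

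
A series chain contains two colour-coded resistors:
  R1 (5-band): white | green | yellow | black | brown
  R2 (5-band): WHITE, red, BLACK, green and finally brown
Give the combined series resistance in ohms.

R1: white, green, yellow → 954; black ×1 → 954 Ω.
R2: white, red, black → 920; green ×10^5 → 92000000 Ω.
Series: 954 + 92000000 = 92000954 Ω.

92000954 Ω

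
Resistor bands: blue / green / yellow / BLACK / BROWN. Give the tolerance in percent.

±1%

The last band, brown, is the tolerance band.
Brown corresponds to ±1%.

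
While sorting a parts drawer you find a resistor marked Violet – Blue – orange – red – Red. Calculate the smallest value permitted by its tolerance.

74774 Ω

Violet → 7 (first significant figure)
Blue → 6 (second significant figure)
Orange → 3 (third significant figure)
Red → ×10^2 multiplier
Red → ±2% tolerance
763 × 100 = 76300 Ω
Smallest = 76300 × (1 − 2/100) = 74774 Ω.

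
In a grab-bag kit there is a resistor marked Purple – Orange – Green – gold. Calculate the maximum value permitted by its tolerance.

Violet → 7 (first significant figure)
Orange → 3 (second significant figure)
Green → ×10^5 multiplier
Gold → ±5% tolerance
73 × 100000 = 7300000 Ω
Maximum = 7300000 × (1 + 5/100) = 7665000 Ω.

7665000 Ω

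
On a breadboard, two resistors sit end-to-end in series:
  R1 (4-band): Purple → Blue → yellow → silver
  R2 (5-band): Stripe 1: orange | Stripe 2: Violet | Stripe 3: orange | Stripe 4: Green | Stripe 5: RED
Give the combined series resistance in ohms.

38060000 Ω

R1: violet, blue → 76; yellow ×10^4 → 760000 Ω.
R2: orange, violet, orange → 373; green ×10^5 → 37300000 Ω.
Series: 760000 + 37300000 = 38060000 Ω.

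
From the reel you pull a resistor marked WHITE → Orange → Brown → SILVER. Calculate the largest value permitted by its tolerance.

1023 Ω

White → 9 (first significant figure)
Orange → 3 (second significant figure)
Brown → ×10 multiplier
Silver → ±10% tolerance
93 × 10 = 930 Ω
Largest = 930 × (1 + 10/100) = 1023 Ω.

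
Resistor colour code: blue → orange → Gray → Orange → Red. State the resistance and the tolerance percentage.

638000 Ω ±2%

Blue → 6 (first significant figure)
Orange → 3 (second significant figure)
Grey → 8 (third significant figure)
Orange → ×10^3 multiplier
Red → ±2% tolerance
638 × 1000 = 638000 Ω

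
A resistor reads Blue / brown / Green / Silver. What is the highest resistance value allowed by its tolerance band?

6710000 Ω

Blue → 6 (first significant figure)
Brown → 1 (second significant figure)
Green → ×10^5 multiplier
Silver → ±10% tolerance
61 × 100000 = 6100000 Ω
Highest = 6100000 × (1 + 10/100) = 6710000 Ω.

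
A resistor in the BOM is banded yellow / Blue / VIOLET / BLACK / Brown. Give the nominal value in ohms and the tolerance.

467 Ω ±1%

Yellow → 4 (first significant figure)
Blue → 6 (second significant figure)
Violet → 7 (third significant figure)
Black → ×1 multiplier
Brown → ±1% tolerance
467 × 1 = 467 Ω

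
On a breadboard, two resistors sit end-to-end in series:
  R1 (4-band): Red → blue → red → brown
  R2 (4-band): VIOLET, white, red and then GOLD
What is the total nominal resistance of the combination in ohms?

R1: red, blue → 26; red ×10^2 → 2600 Ω.
R2: violet, white → 79; red ×10^2 → 7900 Ω.
Series: 2600 + 7900 = 10500 Ω.

10500 Ω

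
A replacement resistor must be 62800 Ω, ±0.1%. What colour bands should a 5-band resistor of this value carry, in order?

blue, red, grey, red, violet

62800 Ω = 628 × 10^2.
6 → blue
2 → red
8 → grey
Multiplier 10^2 → red.
±0.1% tolerance → violet.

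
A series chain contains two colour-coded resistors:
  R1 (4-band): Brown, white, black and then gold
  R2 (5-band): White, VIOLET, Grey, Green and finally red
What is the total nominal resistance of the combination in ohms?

97800019 Ω

R1: brown, white → 19; black ×1 → 19 Ω.
R2: white, violet, grey → 978; green ×10^5 → 97800000 Ω.
Series: 19 + 97800000 = 97800019 Ω.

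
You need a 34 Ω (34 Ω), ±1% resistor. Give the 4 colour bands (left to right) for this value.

orange, yellow, black, brown

34 Ω = 34 × 10^0.
3 → orange
4 → yellow
Multiplier 10^0 → black.
±1% tolerance → brown.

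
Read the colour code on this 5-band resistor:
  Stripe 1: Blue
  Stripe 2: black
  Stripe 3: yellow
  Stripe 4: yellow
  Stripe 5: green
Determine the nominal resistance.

Blue → 6 (first significant figure)
Black → 0 (second significant figure)
Yellow → 4 (third significant figure)
Yellow → ×10^4 multiplier
604 × 10000 = 6040000 Ω

6040000 Ω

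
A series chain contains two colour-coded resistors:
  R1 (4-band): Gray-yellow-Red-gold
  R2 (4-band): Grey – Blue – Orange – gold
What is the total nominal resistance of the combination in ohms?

94400 Ω

R1: grey, yellow → 84; red ×10^2 → 8400 Ω.
R2: grey, blue → 86; orange ×10^3 → 86000 Ω.
Series: 8400 + 86000 = 94400 Ω.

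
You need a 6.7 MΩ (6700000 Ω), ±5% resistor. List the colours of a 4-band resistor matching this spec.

blue, violet, green, gold

6700000 Ω = 67 × 10^5.
6 → blue
7 → violet
Multiplier 10^5 → green.
±5% tolerance → gold.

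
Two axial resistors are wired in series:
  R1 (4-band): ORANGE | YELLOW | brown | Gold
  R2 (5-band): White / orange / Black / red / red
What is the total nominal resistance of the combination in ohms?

93340 Ω

R1: orange, yellow → 34; brown ×10 → 340 Ω.
R2: white, orange, black → 930; red ×10^2 → 93000 Ω.
Series: 340 + 93000 = 93340 Ω.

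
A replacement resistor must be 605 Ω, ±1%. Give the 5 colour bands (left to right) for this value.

605 Ω = 605 × 10^0.
6 → blue
0 → black
5 → green
Multiplier 10^0 → black.
±1% tolerance → brown.

blue, black, green, black, brown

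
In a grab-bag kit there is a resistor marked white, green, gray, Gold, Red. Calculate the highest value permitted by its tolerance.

97.716 Ω

White → 9 (first significant figure)
Green → 5 (second significant figure)
Grey → 8 (third significant figure)
Gold → ×0.1 multiplier
Red → ±2% tolerance
958 × 0.1 = 95.8 Ω
Highest = 95.8 × (1 + 2/100) = 97.716 Ω.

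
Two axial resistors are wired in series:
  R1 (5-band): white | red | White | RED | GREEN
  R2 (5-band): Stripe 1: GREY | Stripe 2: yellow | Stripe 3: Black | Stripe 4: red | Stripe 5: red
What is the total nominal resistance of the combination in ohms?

176900 Ω

R1: white, red, white → 929; red ×10^2 → 92900 Ω.
R2: grey, yellow, black → 840; red ×10^2 → 84000 Ω.
Series: 92900 + 84000 = 176900 Ω.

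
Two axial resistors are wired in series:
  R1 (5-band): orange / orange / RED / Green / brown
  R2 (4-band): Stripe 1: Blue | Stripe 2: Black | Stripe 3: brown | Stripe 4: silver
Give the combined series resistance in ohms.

33200600 Ω

R1: orange, orange, red → 332; green ×10^5 → 33200000 Ω.
R2: blue, black → 60; brown ×10 → 600 Ω.
Series: 33200000 + 600 = 33200600 Ω.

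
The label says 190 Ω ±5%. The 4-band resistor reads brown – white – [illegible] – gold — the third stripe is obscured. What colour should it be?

190 Ω = 19 × 10^1.
The third band is the multiplier, 10^1, which is brown.

brown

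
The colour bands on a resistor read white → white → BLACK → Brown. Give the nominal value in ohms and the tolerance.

99 Ω ±1%

White → 9 (first significant figure)
White → 9 (second significant figure)
Black → ×1 multiplier
Brown → ±1% tolerance
99 × 1 = 99 Ω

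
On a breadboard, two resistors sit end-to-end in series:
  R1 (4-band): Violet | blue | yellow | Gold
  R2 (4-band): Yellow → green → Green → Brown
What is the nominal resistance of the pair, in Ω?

R1: violet, blue → 76; yellow ×10^4 → 760000 Ω.
R2: yellow, green → 45; green ×10^5 → 4500000 Ω.
Series: 760000 + 4500000 = 5260000 Ω.

5260000 Ω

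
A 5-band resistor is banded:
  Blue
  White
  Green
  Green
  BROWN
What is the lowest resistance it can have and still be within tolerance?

Blue → 6 (first significant figure)
White → 9 (second significant figure)
Green → 5 (third significant figure)
Green → ×10^5 multiplier
Brown → ±1% tolerance
695 × 100000 = 69500000 Ω
Lowest = 69500000 × (1 − 1/100) = 68805000 Ω.

68805000 Ω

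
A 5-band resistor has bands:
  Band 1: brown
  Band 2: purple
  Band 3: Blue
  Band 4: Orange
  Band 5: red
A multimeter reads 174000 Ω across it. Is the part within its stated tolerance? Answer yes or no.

yes

Brown → 1 (first significant figure)
Violet → 7 (second significant figure)
Blue → 6 (third significant figure)
Orange → ×10^3 multiplier
Red → ±2% tolerance
176 × 1000 = 176000 Ω
Allowed range: 172480 Ω to 179520 Ω.
174000 Ω lies inside that range.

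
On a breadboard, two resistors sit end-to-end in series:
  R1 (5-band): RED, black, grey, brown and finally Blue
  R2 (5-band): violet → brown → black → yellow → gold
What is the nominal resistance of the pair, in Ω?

R1: red, black, grey → 208; brown ×10 → 2080 Ω.
R2: violet, brown, black → 710; yellow ×10^4 → 7100000 Ω.
Series: 2080 + 7100000 = 7102080 Ω.

7102080 Ω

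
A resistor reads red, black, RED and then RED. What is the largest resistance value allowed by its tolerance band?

Red → 2 (first significant figure)
Black → 0 (second significant figure)
Red → ×10^2 multiplier
Red → ±2% tolerance
20 × 100 = 2000 Ω
Largest = 2000 × (1 + 2/100) = 2040 Ω.

2040 Ω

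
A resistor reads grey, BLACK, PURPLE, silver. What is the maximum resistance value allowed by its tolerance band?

880000000 Ω

Grey → 8 (first significant figure)
Black → 0 (second significant figure)
Violet → ×10^7 multiplier
Silver → ±10% tolerance
80 × 10000000 = 800000000 Ω
Maximum = 800000000 × (1 + 10/100) = 880000000 Ω.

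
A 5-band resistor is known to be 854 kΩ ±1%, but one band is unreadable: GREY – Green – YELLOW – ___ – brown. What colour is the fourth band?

orange

854000 Ω = 854 × 10^3.
The fourth band is the multiplier, 10^3, which is orange.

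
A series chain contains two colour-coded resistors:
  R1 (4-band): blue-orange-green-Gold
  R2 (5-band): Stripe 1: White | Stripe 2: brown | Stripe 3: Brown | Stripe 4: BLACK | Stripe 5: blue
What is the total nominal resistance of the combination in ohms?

R1: blue, orange → 63; green ×10^5 → 6300000 Ω.
R2: white, brown, brown → 911; black ×1 → 911 Ω.
Series: 6300000 + 911 = 6300911 Ω.

6300911 Ω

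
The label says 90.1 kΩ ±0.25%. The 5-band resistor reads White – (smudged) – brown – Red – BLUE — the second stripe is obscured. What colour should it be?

black

90100 Ω = 901 × 10^2.
The second band gives digit 0 of the significand, and 0 is black.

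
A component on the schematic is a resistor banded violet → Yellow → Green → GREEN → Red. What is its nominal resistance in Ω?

74500000 Ω

Violet → 7 (first significant figure)
Yellow → 4 (second significant figure)
Green → 5 (third significant figure)
Green → ×10^5 multiplier
745 × 100000 = 74500000 Ω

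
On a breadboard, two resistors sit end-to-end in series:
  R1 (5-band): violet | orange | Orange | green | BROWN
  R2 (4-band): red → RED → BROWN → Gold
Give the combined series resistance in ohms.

R1: violet, orange, orange → 733; green ×10^5 → 73300000 Ω.
R2: red, red → 22; brown ×10 → 220 Ω.
Series: 73300000 + 220 = 73300220 Ω.

73300220 Ω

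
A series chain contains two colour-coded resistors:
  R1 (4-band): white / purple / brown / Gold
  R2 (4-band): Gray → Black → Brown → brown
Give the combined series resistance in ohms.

1770 Ω

R1: white, violet → 97; brown ×10 → 970 Ω.
R2: grey, black → 80; brown ×10 → 800 Ω.
Series: 970 + 800 = 1770 Ω.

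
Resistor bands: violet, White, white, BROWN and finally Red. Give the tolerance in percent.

The last band, red, is the tolerance band.
Red corresponds to ±2%.

±2%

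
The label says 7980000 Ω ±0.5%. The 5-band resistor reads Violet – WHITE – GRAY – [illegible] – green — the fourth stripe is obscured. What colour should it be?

7980000 Ω = 798 × 10^4.
The fourth band is the multiplier, 10^4, which is yellow.

yellow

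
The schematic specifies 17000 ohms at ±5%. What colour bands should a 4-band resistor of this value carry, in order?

17000 Ω = 17 × 10^3.
1 → brown
7 → violet
Multiplier 10^3 → orange.
±5% tolerance → gold.

brown, violet, orange, gold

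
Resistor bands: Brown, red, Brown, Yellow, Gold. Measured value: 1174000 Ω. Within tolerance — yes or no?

yes

Brown → 1 (first significant figure)
Red → 2 (second significant figure)
Brown → 1 (third significant figure)
Yellow → ×10^4 multiplier
Gold → ±5% tolerance
121 × 10000 = 1210000 Ω
Allowed range: 1149500 Ω to 1270500 Ω.
1174000 Ω lies inside that range.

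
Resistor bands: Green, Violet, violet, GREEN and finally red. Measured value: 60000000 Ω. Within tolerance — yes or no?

Green → 5 (first significant figure)
Violet → 7 (second significant figure)
Violet → 7 (third significant figure)
Green → ×10^5 multiplier
Red → ±2% tolerance
577 × 100000 = 57700000 Ω
Allowed range: 56546000 Ω to 58854000 Ω.
60000000 Ω lies outside that range.

no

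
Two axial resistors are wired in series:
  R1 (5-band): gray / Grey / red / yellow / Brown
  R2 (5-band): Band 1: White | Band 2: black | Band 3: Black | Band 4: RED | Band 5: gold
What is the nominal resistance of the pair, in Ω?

8910000 Ω

R1: grey, grey, red → 882; yellow ×10^4 → 8820000 Ω.
R2: white, black, black → 900; red ×10^2 → 90000 Ω.
Series: 8820000 + 90000 = 8910000 Ω.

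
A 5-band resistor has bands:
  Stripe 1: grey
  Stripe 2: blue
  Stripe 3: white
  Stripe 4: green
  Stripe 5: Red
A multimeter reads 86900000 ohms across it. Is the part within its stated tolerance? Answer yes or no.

Grey → 8 (first significant figure)
Blue → 6 (second significant figure)
White → 9 (third significant figure)
Green → ×10^5 multiplier
Red → ±2% tolerance
869 × 100000 = 86900000 Ω
Allowed range: 85162000 Ω to 88638000 Ω.
86900000 ohms lies inside that range.

yes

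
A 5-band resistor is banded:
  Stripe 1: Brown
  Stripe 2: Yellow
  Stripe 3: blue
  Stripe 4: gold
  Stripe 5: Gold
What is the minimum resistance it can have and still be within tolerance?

Brown → 1 (first significant figure)
Yellow → 4 (second significant figure)
Blue → 6 (third significant figure)
Gold → ×0.1 multiplier
Gold → ±5% tolerance
146 × 0.1 = 14.6 Ω
Minimum = 14.6 × (1 − 5/100) = 13.87 Ω.

13.87 Ω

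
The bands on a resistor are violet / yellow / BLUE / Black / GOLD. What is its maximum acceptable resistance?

Violet → 7 (first significant figure)
Yellow → 4 (second significant figure)
Blue → 6 (third significant figure)
Black → ×1 multiplier
Gold → ±5% tolerance
746 × 1 = 746 Ω
Maximum = 746 × (1 + 5/100) = 783.3 Ω.

783.3 Ω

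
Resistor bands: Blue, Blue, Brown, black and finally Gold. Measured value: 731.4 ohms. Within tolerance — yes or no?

no

Blue → 6 (first significant figure)
Blue → 6 (second significant figure)
Brown → 1 (third significant figure)
Black → ×1 multiplier
Gold → ±5% tolerance
661 × 1 = 661 Ω
Allowed range: 627.95 Ω to 694.05 Ω.
731.4 ohms lies outside that range.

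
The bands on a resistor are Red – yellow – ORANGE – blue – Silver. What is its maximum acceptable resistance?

267300000 Ω

Red → 2 (first significant figure)
Yellow → 4 (second significant figure)
Orange → 3 (third significant figure)
Blue → ×10^6 multiplier
Silver → ±10% tolerance
243 × 1000000 = 243000000 Ω
Maximum = 243000000 × (1 + 10/100) = 267300000 Ω.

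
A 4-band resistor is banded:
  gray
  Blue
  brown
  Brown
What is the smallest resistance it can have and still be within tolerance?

Grey → 8 (first significant figure)
Blue → 6 (second significant figure)
Brown → ×10 multiplier
Brown → ±1% tolerance
86 × 10 = 860 Ω
Smallest = 860 × (1 − 1/100) = 851.4 Ω.

851.4 Ω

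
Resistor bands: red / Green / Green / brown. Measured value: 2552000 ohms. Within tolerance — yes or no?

no

Red → 2 (first significant figure)
Green → 5 (second significant figure)
Green → ×10^5 multiplier
Brown → ±1% tolerance
25 × 100000 = 2500000 Ω
Allowed range: 2475000 Ω to 2525000 Ω.
2552000 ohms lies outside that range.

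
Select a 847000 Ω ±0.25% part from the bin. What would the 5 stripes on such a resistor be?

grey, yellow, violet, orange, blue

847000 Ω = 847 × 10^3.
8 → grey
4 → yellow
7 → violet
Multiplier 10^3 → orange.
±0.25% tolerance → blue.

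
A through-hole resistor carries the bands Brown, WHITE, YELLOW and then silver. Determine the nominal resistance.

Brown → 1 (first significant figure)
White → 9 (second significant figure)
Yellow → ×10^4 multiplier
19 × 10000 = 190000 Ω

190000 Ω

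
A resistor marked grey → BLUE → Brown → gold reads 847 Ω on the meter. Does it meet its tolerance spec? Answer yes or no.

Grey → 8 (first significant figure)
Blue → 6 (second significant figure)
Brown → ×10 multiplier
Gold → ±5% tolerance
86 × 10 = 860 Ω
Allowed range: 817 Ω to 903 Ω.
847 Ω lies inside that range.

yes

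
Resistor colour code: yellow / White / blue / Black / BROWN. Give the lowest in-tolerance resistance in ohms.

Yellow → 4 (first significant figure)
White → 9 (second significant figure)
Blue → 6 (third significant figure)
Black → ×1 multiplier
Brown → ±1% tolerance
496 × 1 = 496 Ω
Lowest = 496 × (1 − 1/100) = 491.04 Ω.

491.04 Ω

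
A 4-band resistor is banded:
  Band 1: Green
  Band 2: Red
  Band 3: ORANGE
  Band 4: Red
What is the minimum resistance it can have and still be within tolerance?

Green → 5 (first significant figure)
Red → 2 (second significant figure)
Orange → ×10^3 multiplier
Red → ±2% tolerance
52 × 1000 = 52000 Ω
Minimum = 52000 × (1 − 2/100) = 50960 Ω.

50960 Ω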